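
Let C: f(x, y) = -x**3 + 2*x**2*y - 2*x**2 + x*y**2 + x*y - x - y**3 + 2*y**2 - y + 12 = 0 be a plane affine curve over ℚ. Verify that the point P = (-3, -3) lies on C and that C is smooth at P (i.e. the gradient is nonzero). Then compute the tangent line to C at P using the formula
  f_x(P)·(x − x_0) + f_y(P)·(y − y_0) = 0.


Tangent line at P: 26*x - 7*y + 57 = 0.

Step 1: f(-3, -3) = 0, so P lies on C.
Step 2: partial derivatives
  f_x(x, y) = -3*x**2 + 4*x*y - 4*x + y**2 + y - 1, f_y(x, y) = 2*x**2 + 2*x*y + x - 3*y**2 + 4*y - 1.
  f_x(P) = 26, f_y(P) = -7 (gradient nonzero, so P is smooth).
Step 3: tangent line at P: 26·(x − -3) + -7·(y − -3) = 0.
Expanding: 26*x - 7*y + 57 = 0.


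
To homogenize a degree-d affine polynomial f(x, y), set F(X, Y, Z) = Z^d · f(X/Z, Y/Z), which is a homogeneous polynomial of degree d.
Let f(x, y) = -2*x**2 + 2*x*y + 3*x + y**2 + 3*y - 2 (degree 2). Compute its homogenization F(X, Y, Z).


F(X, Y, Z) = -2*X**2 + 2*X*Y + 3*X*Z + Y**2 + 3*Y*Z - 2*Z**2

deg(f) = 2.
Substitute x = X/Z, y = Y/Z into f, then multiply by Z^2.
  monomial -2·x^2·y^0 ↦ -2·X^2·Y^0·Z^0.
  monomial 2·x^1·y^1 ↦ 2·X^1·Y^1·Z^0.
  monomial 3·x^1·y^0 ↦ 3·X^1·Y^0·Z^1.
  monomial 1·x^0·y^2 ↦ 1·X^0·Y^2·Z^0.
  monomial 3·x^0·y^1 ↦ 3·X^0·Y^1·Z^1.
  monomial -2·x^0·y^0 ↦ -2·X^0·Y^0·Z^2.
Collecting: F(X, Y, Z) = -2*X**2 + 2*X*Y + 3*X*Z + Y**2 + 3*Y*Z - 2*Z**2.


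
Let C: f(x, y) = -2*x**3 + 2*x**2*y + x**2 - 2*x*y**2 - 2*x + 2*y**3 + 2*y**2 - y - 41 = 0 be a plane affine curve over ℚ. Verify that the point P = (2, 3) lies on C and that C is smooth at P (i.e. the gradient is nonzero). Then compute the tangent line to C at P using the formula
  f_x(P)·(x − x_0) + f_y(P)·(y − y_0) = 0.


Tangent line at P: -16*x + 49*y - 115 = 0.

Step 1: f(2, 3) = 0, so P lies on C.
Step 2: partial derivatives
  f_x(x, y) = -6*x**2 + 4*x*y + 2*x - 2*y**2 - 2, f_y(x, y) = 2*x**2 - 4*x*y + 6*y**2 + 4*y - 1.
  f_x(P) = -16, f_y(P) = 49 (gradient nonzero, so P is smooth).
Step 3: tangent line at P: -16·(x − 2) + 49·(y − 3) = 0.
Expanding: -16*x + 49*y - 115 = 0.


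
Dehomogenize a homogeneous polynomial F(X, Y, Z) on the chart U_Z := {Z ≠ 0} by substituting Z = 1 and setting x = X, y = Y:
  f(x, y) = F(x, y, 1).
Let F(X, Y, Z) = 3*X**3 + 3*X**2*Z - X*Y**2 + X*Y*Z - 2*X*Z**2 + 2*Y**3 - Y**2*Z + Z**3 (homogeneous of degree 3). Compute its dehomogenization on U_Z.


f(x, y) = 3*x**3 + 3*x**2 - x*y**2 + x*y - 2*x + 2*y**3 - y**2 + 1

On U_Z we set Z = 1. Each monomial c·X^i·Y^j·Z^k in F becomes c·x^i·y^j·1^k = c·x^i·y^j.
Substituting Z = 1: F(X, Y, 1) = 3*x**3 + 3*x**2 - x*y**2 + x*y - 2*x + 2*y**3 - y**2 + 1.
Note: deg(f) ≤ deg(F) = 3; strict inequality happens when F is divisible by Z (lost terms).


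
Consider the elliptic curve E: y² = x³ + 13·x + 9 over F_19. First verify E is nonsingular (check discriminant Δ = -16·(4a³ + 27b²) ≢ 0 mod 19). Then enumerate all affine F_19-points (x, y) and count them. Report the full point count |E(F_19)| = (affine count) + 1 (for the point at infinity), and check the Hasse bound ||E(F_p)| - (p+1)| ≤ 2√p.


Affine points = {(0, 3), (0, 16), (1, 2), (1, 17), (2, 9), (2, 10), (4, 7), (4, 12), (5, 3), (5, 16), (7, 5), (7, 14), (8, 6), (8, 13), (9, 0), (11, 1), (11, 18), (13, 0), (14, 3), (14, 16), (15, 8), (15, 11), (16, 0)}; affine count = 23; |E(F_19)| = 24.

Discriminant check: Δ ∝ 4a³ + 27b² = 4·13³ + 27·9² = 4·2197 + 27·81 ≡ 12 (mod 19). Nonzero ⇒ E is nonsingular.
For each x ∈ F_19, compute rhs = x³ + 13·x + 9 mod 19, then count y ∈ F_19 with y² ≡ rhs.
  x = 0: rhs = 9, matching y values: 3, 16 (2 points).
  x = 1: rhs = 4, matching y values: 2, 17 (2 points).
  x = 2: rhs = 5, matching y values: 9, 10 (2 points).
  x = 3: rhs = 18, matching y values: none (0 points).
  x = 4: rhs = 11, matching y values: 7, 12 (2 points).
  x = 5: rhs = 9, matching y values: 3, 16 (2 points).
  x = 6: rhs = 18, matching y values: none (0 points).
  x = 7: rhs = 6, matching y values: 5, 14 (2 points).
  x = 8: rhs = 17, matching y values: 6, 13 (2 points).
  x = 9: rhs = 0, matching y values: 0 (1 points).
  x = 10: rhs = 18, matching y values: none (0 points).
  x = 11: rhs = 1, matching y values: 1, 18 (2 points).
  x = 12: rhs = 12, matching y values: none (0 points).
  x = 13: rhs = 0, matching y values: 0 (1 points).
  x = 14: rhs = 9, matching y values: 3, 16 (2 points).
  x = 15: rhs = 7, matching y values: 8, 11 (2 points).
  x = 16: rhs = 0, matching y values: 0 (1 points).
  x = 17: rhs = 13, matching y values: none (0 points).
  x = 18: rhs = 14, matching y values: none (0 points).
Total affine count: 23.
Full point count |E(F_19)| = 23 + 1 = 24.
Hasse bound: |24 − (19+1)| = |4| = 4 ≤ 2√19 ≈ 8.7178 ✓.


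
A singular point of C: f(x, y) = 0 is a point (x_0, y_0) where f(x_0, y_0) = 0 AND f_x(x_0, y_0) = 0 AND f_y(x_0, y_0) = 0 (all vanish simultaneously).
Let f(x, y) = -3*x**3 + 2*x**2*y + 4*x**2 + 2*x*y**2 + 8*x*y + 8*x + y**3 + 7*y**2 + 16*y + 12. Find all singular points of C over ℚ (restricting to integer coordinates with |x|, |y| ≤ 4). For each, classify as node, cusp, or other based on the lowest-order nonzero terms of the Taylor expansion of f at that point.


Singular points: {(0, -2)}; classification: cusp.

Compute partial derivatives:
  f_x = -9*x**2 + 4*x*y + 8*x + 2*y**2 + 8*y + 8.
  f_y = 2*x**2 + 4*x*y + 8*x + 3*y**2 + 14*y + 16.
Scan x_0 ∈ {−4, ..., 4}. For each x_0, f_y(x_0, y) is a polynomial in y; find its integer roots y ∈ {−4, ..., 4}, then test f_x and f at those candidates.
  x = -4: f_y(-4, y) = 3*y**2 - 2*y + 16; no integer root y with |y| ≤ 4.
  x = -3: f_y(-3, y) = 3*y**2 + 2*y + 10; no integer root y with |y| ≤ 4.
  x = -2: f_y(-2, y) = 3*y**2 + 6*y + 8; no integer root y with |y| ≤ 4.
  x = -1: f_y(-1, y) = 3*y**2 + 10*y + 10; no integer root y with |y| ≤ 4.
  x = 0: f_y(0, y) = 3*y**2 + 14*y + 16; vanishes at y ∈ {-2}. (0, -2): f_x = 0, f = 0 — SINGULAR.
  x = 1: f_y(1, y) = 3*y**2 + 18*y + 26; no integer root y with |y| ≤ 4.
  x = 2: f_y(2, y) = 3*y**2 + 22*y + 40; vanishes at y ∈ {-4}. (2, -4): f_x = -44 ≠ 0.
  x = 3: f_y(3, y) = 3*y**2 + 26*y + 58; no integer root y with |y| ≤ 4.
  x = 4: f_y(4, y) = 3*y**2 + 30*y + 80; no integer root y with |y| ≤ 4.
Only singular point on the grid: (0, -2).
Classify: substitute x = 0 + u, y = -2 + v and expand: f = -3*u**3 + 2*u**2*v + 2*u*v**2 + v**3 + v**2.
No constant or linear terms (consistent with a singular point). Quadratic part: v**2. Cubic part: -3*u**3 + 2*u**2*v + 2*u*v**2 + v**3.
The quadratic part v**2 is a perfect square, so there is a single (double) tangent line v = 0, i.e. y = -2. Restricting the cubic part to that line (v = 0) leaves -3*u**3 ≠ 0, so f is not divisible by v and the branch is v² ≈ 3*u**3 to lowest order — this is a cusp.
Classification: cusp.


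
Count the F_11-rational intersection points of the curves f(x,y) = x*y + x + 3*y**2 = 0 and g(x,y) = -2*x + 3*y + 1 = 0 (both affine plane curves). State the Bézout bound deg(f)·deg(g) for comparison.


Common zeros: ∅; count = 0; Bézout bound = 2.

deg(f) = 2, deg(g) = 1, so Bézout bound = 2.
Scan x ∈ F_11. For each x, list the y ∈ F_11 with f(x, y) ≡ 0 and those with g(x, y) ≡ 0 (mod 11); the common zeros in that column are the intersection.
  x = 0: f ≡ 0 at y ∈ {0}; g ≡ 0 at y ∈ {7}; common: ∅.
  x = 1: f ≡ 0 at y ∈ {9}; g ≡ 0 at y ∈ {4}; common: ∅.
  x = 2: f ≡ 0 at y ∈ ∅; g ≡ 0 at y ∈ {1}; common: ∅.
  x = 3: f ≡ 0 at y ∈ ∅; g ≡ 0 at y ∈ {9}; common: ∅.
  x = 4: f ≡ 0 at y ∈ {1, 5}; g ≡ 0 at y ∈ {6}; common: ∅.
  x = 5: f ≡ 0 at y ∈ {6, 7}; g ≡ 0 at y ∈ {3}; common: ∅.
  x = 6: f ≡ 0 at y ∈ ∅; g ≡ 0 at y ∈ {0}; common: ∅.
  x = 7: f ≡ 0 at y ∈ {2, 3}; g ≡ 0 at y ∈ {8}; common: ∅.
  x = 8: f ≡ 0 at y ∈ {4, 8}; g ≡ 0 at y ∈ {5}; common: ∅.
  x = 9: f ≡ 0 at y ∈ ∅; g ≡ 0 at y ∈ {2}; common: ∅.
  x = 10: f ≡ 0 at y ∈ ∅; g ≡ 0 at y ∈ {10}; common: ∅.
Collecting: common zeros = ∅, so the count is 0.
Comparison with the Bézout bound: 0 ≤ 2 = deg(f)·deg(g), as expected for curves with no common component (the affine F_11-count falls short of the bound because intersections may lie at infinity, over extension fields, or carry multiplicity).


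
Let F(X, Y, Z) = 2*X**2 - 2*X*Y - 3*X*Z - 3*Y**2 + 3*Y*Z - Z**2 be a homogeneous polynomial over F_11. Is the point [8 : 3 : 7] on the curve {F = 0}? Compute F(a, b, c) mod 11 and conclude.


F(8,3,7) ≡ 9 (mod 11); P is NOT on the curve.

Evaluate F(8, 3, 7) term-by-term (mod 11).
  2*X**2 ↦ 2·64·1·1 = 128
  -2*X*Y ↦ -2·8·3·1 = -48
  -3*X*Z ↦ -3·8·1·7 = -168
  -3*Y**2 ↦ -3·1·9·1 = -27
  3*Y*Z ↦ 3·1·3·7 = 63
  -Z**2 ↦ -1·1·1·49 = -49
Sum: F(8, 3, 7) = (128) + (-48) + (-168) + (-27) + (63) + (-49) = -101.
Reducing mod 11: -101 ≡ 9 (mod 11).
Since F(a, b, c) ≡ 9 ≠ 0 (mod 11), P does NOT lie on the curve.


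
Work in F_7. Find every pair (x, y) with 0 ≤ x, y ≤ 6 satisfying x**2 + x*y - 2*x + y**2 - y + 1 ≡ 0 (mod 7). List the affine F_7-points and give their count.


Affine F_7-points: {(0, 3), (0, 5), (1, 0), (2, 2), (2, 4), (3, 1), (3, 4), (4, 5), (4, 6), (5, 1), (5, 2), (6, 3), (6, 6)}; count = 13.

For each of the 49 pairs (x, y) ∈ F_7², evaluate f(x, y) mod 7. Record the zeros.
  x = 0: [0↦1, 1↦1, 2↦3, 3↦0, 4↦6, 5↦0, 6↦3]  zeros at y ∈ {3, 5}
  x = 1: [0↦0, 1↦1, 2↦4, 3↦2, 4↦2, 5↦4, 6↦1]  zeros at y ∈ {0}
  x = 2: [0↦1, 1↦3, 2↦0, 3↦6, 4↦0, 5↦3, 6↦1]  zeros at y ∈ {2, 4}
  x = 3: [0↦4, 1↦0, 2↦5, 3↦5, 4↦0, 5↦4, 6↦3]  zeros at y ∈ {1, 4}
  x = 4: [0↦2, 1↦6, 2↦5, 3↦6, 4↦2, 5↦0, 6↦0]  zeros at y ∈ {5, 6}
  x = 5: [0↦2, 1↦0, 2↦0, 3↦2, 4↦6, 5↦5, 6↦6]  zeros at y ∈ {1, 2}
  x = 6: [0↦4, 1↦3, 2↦4, 3↦0, 4↦5, 5↦5, 6↦0]  zeros at y ∈ {3, 6}
Collecting zeros: affine points = {(0, 3), (0, 5), (1, 0), (2, 2), (2, 4), (3, 1), (3, 4), (4, 5), (4, 6), (5, 1), (5, 2), (6, 3), (6, 6)}.
Total count |C(F_7)_aff| = 13.


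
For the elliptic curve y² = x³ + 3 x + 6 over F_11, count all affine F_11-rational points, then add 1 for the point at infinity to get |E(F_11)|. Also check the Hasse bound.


Affine points = {(2, 3), (2, 8), (3, 3), (3, 8), (4, 4), (4, 7), (5, 5), (5, 6), (6, 3), (6, 8), (8, 5), (8, 6), (9, 5), (9, 6)}; affine count = 14; |E(F_11)| = 15.

Discriminant check: Δ ∝ 4a³ + 27b² = 4·3³ + 27·6² = 4·27 + 27·36 ≡ 2 (mod 11). Nonzero ⇒ E is nonsingular.
For each x ∈ F_11, compute rhs = x³ + 3·x + 6 mod 11, then count y ∈ F_11 with y² ≡ rhs.
  x = 0: rhs = 6, matching y values: none (0 points).
  x = 1: rhs = 10, matching y values: none (0 points).
  x = 2: rhs = 9, matching y values: 3, 8 (2 points).
  x = 3: rhs = 9, matching y values: 3, 8 (2 points).
  x = 4: rhs = 5, matching y values: 4, 7 (2 points).
  x = 5: rhs = 3, matching y values: 5, 6 (2 points).
  x = 6: rhs = 9, matching y values: 3, 8 (2 points).
  x = 7: rhs = 7, matching y values: none (0 points).
  x = 8: rhs = 3, matching y values: 5, 6 (2 points).
  x = 9: rhs = 3, matching y values: 5, 6 (2 points).
  x = 10: rhs = 2, matching y values: none (0 points).
Total affine count: 14.
Full point count |E(F_11)| = 14 + 1 = 15.
Hasse bound: |15 − (11+1)| = |3| = 3 ≤ 2√11 ≈ 6.6332 ✓.


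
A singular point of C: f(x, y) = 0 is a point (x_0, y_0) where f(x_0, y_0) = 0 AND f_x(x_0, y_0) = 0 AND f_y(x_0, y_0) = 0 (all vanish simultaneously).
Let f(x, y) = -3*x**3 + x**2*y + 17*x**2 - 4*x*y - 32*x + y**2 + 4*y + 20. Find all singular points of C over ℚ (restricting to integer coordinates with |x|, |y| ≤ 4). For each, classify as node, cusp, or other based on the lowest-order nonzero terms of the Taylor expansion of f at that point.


Singular points: {(2, 0)}; classification: node.

Compute partial derivatives:
  f_x = -9*x**2 + 2*x*y + 34*x - 4*y - 32.
  f_y = x**2 - 4*x + 2*y + 4.
Scan x_0 ∈ {−4, ..., 4}. For each x_0, f_y(x_0, y) is a polynomial in y; find its integer roots y ∈ {−4, ..., 4}, then test f_x and f at those candidates.
  x = -4: f_y(-4, y) = 2*y + 36; no integer root y with |y| ≤ 4.
  x = -3: f_y(-3, y) = 2*y + 25; no integer root y with |y| ≤ 4.
  x = -2: f_y(-2, y) = 2*y + 16; no integer root y with |y| ≤ 4.
  x = -1: f_y(-1, y) = 2*y + 9; no integer root y with |y| ≤ 4.
  x = 0: f_y(0, y) = 2*y + 4; vanishes at y ∈ {-2}. (0, -2): f_x = -24 ≠ 0.
  x = 1: f_y(1, y) = 2*y + 1; no integer root y with |y| ≤ 4.
  x = 2: f_y(2, y) = 2*y; vanishes at y ∈ {0}. (2, 0): f_x = 0, f = 0 — SINGULAR.
  x = 3: f_y(3, y) = 2*y + 1; no integer root y with |y| ≤ 4.
  x = 4: f_y(4, y) = 2*y + 4; vanishes at y ∈ {-2}. (4, -2): f_x = -48 ≠ 0.
Only singular point on the grid: (2, 0).
Classify: substitute x = 2 + u, y = 0 + v and expand: f = -3*u**3 + u**2*v - u**2 + v**2.
No constant or linear terms (consistent with a singular point). Quadratic part: -u**2 + v**2. Cubic part: -3*u**3 + u**2*v.
The quadratic part v**2 - u**2 = (v − u)(v + u) splits into two distinct linear factors, so there are two distinct tangent lines y − 0 = ±(x − 2) — this is a node (ordinary double point).
Classification: node.


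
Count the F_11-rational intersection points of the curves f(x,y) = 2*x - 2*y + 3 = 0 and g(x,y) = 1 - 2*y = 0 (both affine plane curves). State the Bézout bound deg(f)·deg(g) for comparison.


Common zeros: {(10, 6)}; count = 1; Bézout bound = 1.

deg(f) = 1, deg(g) = 1, so Bézout bound = 1.
Scan x ∈ F_11. For each x, list the y ∈ F_11 with f(x, y) ≡ 0 and those with g(x, y) ≡ 0 (mod 11); the common zeros in that column are the intersection.
  x = 0: f ≡ 0 at y ∈ {7}; g ≡ 0 at y ∈ {6}; common: ∅.
  x = 1: f ≡ 0 at y ∈ {8}; g ≡ 0 at y ∈ {6}; common: ∅.
  x = 2: f ≡ 0 at y ∈ {9}; g ≡ 0 at y ∈ {6}; common: ∅.
  x = 3: f ≡ 0 at y ∈ {10}; g ≡ 0 at y ∈ {6}; common: ∅.
  x = 4: f ≡ 0 at y ∈ {0}; g ≡ 0 at y ∈ {6}; common: ∅.
  x = 5: f ≡ 0 at y ∈ {1}; g ≡ 0 at y ∈ {6}; common: ∅.
  x = 6: f ≡ 0 at y ∈ {2}; g ≡ 0 at y ∈ {6}; common: ∅.
  x = 7: f ≡ 0 at y ∈ {3}; g ≡ 0 at y ∈ {6}; common: ∅.
  x = 8: f ≡ 0 at y ∈ {4}; g ≡ 0 at y ∈ {6}; common: ∅.
  x = 9: f ≡ 0 at y ∈ {5}; g ≡ 0 at y ∈ {6}; common: ∅.
  x = 10: f ≡ 0 at y ∈ {6}; g ≡ 0 at y ∈ {6}; common: {6}.
Collecting: common zeros = {(10, 6)}, so the count is 1.
Comparison with the Bézout bound: 1 ≤ 1 = deg(f)·deg(g), as expected for curves with no common component (the bound is attained).


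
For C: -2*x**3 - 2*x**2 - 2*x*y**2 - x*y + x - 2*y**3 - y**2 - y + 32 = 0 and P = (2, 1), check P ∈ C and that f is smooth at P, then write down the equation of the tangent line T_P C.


Tangent line at P: -34*x - 19*y + 87 = 0.

Step 1: f(2, 1) = 0, so P lies on C.
Step 2: partial derivatives
  f_x(x, y) = -6*x**2 - 4*x - 2*y**2 - y + 1, f_y(x, y) = -4*x*y - x - 6*y**2 - 2*y - 1.
  f_x(P) = -34, f_y(P) = -19 (gradient nonzero, so P is smooth).
Step 3: tangent line at P: -34·(x − 2) + -19·(y − 1) = 0.
Expanding: -34*x - 19*y + 87 = 0.


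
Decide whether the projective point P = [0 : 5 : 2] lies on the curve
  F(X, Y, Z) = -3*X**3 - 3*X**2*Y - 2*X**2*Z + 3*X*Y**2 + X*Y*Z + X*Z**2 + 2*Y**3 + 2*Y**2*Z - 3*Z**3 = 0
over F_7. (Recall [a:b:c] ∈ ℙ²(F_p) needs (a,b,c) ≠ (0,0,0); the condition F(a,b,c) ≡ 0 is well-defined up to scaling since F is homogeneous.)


F(0,5,2) ≡ 4 (mod 7); P is NOT on the curve.

Evaluate F(0, 5, 2) term-by-term (mod 7).
  -3*X**3 ↦ -3·0·1·1 = 0
  -3*X**2*Y ↦ -3·0·5·1 = 0
  -2*X**2*Z ↦ -2·0·1·2 = 0
  3*X*Y**2 ↦ 3·0·25·1 = 0
  X*Y*Z ↦ 1·0·5·2 = 0
  X*Z**2 ↦ 1·0·1·4 = 0
  2*Y**3 ↦ 2·1·125·1 = 250
  2*Y**2*Z ↦ 2·1·25·2 = 100
  -3*Z**3 ↦ -3·1·1·8 = -24
Sum: F(0, 5, 2) = (0) + (0) + (0) + (0) + (0) + (0) + (250) + (100) + (-24) = 326.
Reducing mod 7: 326 ≡ 4 (mod 7).
Since F(a, b, c) ≡ 4 ≠ 0 (mod 7), P does NOT lie on the curve.


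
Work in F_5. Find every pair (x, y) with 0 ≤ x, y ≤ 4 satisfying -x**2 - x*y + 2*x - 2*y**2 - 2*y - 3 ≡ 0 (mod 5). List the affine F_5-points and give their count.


Affine F_5-points: {(0, 2)}; count = 1.

For each of the 25 pairs (x, y) ∈ F_5², evaluate f(x, y) mod 5. Record the zeros.
  x = 0: [0↦2, 1↦3, 2↦0, 3↦3, 4↦2]  zeros at y ∈ {2}
  x = 1: [0↦3, 1↦3, 2↦4, 3↦1, 4↦4]  zeros at y ∈ ∅
  x = 2: [0↦2, 1↦1, 2↦1, 3↦2, 4↦4]  zeros at y ∈ ∅
  x = 3: [0↦4, 1↦2, 2↦1, 3↦1, 4↦2]  zeros at y ∈ ∅
  x = 4: [0↦4, 1↦1, 2↦4, 3↦3, 4↦3]  zeros at y ∈ ∅
Collecting zeros: affine points = {(0, 2)}.
Total count |C(F_5)_aff| = 1.


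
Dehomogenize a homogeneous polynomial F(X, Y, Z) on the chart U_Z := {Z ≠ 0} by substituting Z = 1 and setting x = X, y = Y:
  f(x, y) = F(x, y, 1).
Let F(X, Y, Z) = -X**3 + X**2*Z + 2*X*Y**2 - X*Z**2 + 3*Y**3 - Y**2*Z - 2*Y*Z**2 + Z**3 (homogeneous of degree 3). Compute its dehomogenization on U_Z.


f(x, y) = -x**3 + x**2 + 2*x*y**2 - x + 3*y**3 - y**2 - 2*y + 1

On U_Z we set Z = 1. Each monomial c·X^i·Y^j·Z^k in F becomes c·x^i·y^j·1^k = c·x^i·y^j.
Substituting Z = 1: F(X, Y, 1) = -x**3 + x**2 + 2*x*y**2 - x + 3*y**3 - y**2 - 2*y + 1.
Note: deg(f) ≤ deg(F) = 3; strict inequality happens when F is divisible by Z (lost terms).


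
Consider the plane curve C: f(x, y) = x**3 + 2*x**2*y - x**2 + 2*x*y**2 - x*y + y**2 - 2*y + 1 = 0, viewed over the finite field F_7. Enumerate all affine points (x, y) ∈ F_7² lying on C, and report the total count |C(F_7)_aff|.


Affine F_7-points: {(0, 1), (2, 1), (3, 5), (4, 0), (4, 1), (5, 2), (5, 3), (6, 3), (6, 5)}; count = 9.

For each of the 49 pairs (x, y) ∈ F_7², evaluate f(x, y) mod 7. Record the zeros.
  x = 0: [0↦1, 1↦0, 2↦1, 3↦4, 4↦2, 5↦2, 6↦4]  zeros at y ∈ {1}
  x = 1: [0↦1, 1↦3, 2↦4, 3↦4, 4↦3, 5↦1, 6↦5]  zeros at y ∈ ∅
  x = 2: [0↦5, 1↦0, 2↦5, 3↦6, 4↦3, 5↦3, 6↦6]  zeros at y ∈ {1}
  x = 3: [0↦5, 1↦4, 2↦3, 3↦2, 4↦1, 5↦0, 6↦6]  zeros at y ∈ {5}
  x = 4: [0↦0, 1↦0, 2↦4, 3↦5, 4↦3, 5↦5, 6↦4]  zeros at y ∈ {0, 1}
  x = 5: [0↦3, 1↦1, 2↦0, 3↦0, 4↦1, 5↦3, 6↦6]  zeros at y ∈ {2, 3}
  x = 6: [0↦6, 1↦6, 2↦4, 3↦0, 4↦1, 5↦0, 6↦4]  zeros at y ∈ {3, 5}
Collecting zeros: affine points = {(0, 1), (2, 1), (3, 5), (4, 0), (4, 1), (5, 2), (5, 3), (6, 3), (6, 5)}.
Total count |C(F_7)_aff| = 9.


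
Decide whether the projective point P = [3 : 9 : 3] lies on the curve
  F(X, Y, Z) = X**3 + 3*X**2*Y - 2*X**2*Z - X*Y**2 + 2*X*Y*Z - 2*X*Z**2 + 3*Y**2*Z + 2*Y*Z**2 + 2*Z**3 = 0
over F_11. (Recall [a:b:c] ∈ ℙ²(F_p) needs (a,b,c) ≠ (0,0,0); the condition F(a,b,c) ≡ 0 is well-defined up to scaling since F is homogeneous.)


F(3,9,3) ≡ 3 (mod 11); P is NOT on the curve.

Evaluate F(3, 9, 3) term-by-term (mod 11).
  X**3 ↦ 1·27·1·1 = 27
  3*X**2*Y ↦ 3·9·9·1 = 243
  -2*X**2*Z ↦ -2·9·1·3 = -54
  -X*Y**2 ↦ -1·3·81·1 = -243
  2*X*Y*Z ↦ 2·3·9·3 = 162
  -2*X*Z**2 ↦ -2·3·1·9 = -54
  3*Y**2*Z ↦ 3·1·81·3 = 729
  2*Y*Z**2 ↦ 2·1·9·9 = 162
  2*Z**3 ↦ 2·1·1·27 = 54
Sum: F(3, 9, 3) = (27) + (243) + (-54) + (-243) + (162) + (-54) + (729) + (162) + (54) = 1026.
Reducing mod 11: 1026 ≡ 3 (mod 11).
Since F(a, b, c) ≡ 3 ≠ 0 (mod 11), P does NOT lie on the curve.


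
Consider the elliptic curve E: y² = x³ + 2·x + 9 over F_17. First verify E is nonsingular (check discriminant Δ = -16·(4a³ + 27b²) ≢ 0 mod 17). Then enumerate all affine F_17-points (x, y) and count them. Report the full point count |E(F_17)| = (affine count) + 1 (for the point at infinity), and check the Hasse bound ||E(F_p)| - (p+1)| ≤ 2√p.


Affine points = {(0, 3), (0, 14), (2, 2), (2, 15), (3, 5), (3, 12), (4, 8), (4, 9), (5, 5), (5, 12), (6, 4), (6, 13), (7, 3), (7, 14), (9, 5), (9, 12), (10, 3), (10, 14), (11, 6), (11, 11)}; affine count = 20; |E(F_17)| = 21.

Discriminant check: Δ ∝ 4a³ + 27b² = 4·2³ + 27·9² = 4·8 + 27·81 ≡ 9 (mod 17). Nonzero ⇒ E is nonsingular.
For each x ∈ F_17, compute rhs = x³ + 2·x + 9 mod 17, then count y ∈ F_17 with y² ≡ rhs.
  x = 0: rhs = 9, matching y values: 3, 14 (2 points).
  x = 1: rhs = 12, matching y values: none (0 points).
  x = 2: rhs = 4, matching y values: 2, 15 (2 points).
  x = 3: rhs = 8, matching y values: 5, 12 (2 points).
  x = 4: rhs = 13, matching y values: 8, 9 (2 points).
  x = 5: rhs = 8, matching y values: 5, 12 (2 points).
  x = 6: rhs = 16, matching y values: 4, 13 (2 points).
  x = 7: rhs = 9, matching y values: 3, 14 (2 points).
  x = 8: rhs = 10, matching y values: none (0 points).
  x = 9: rhs = 8, matching y values: 5, 12 (2 points).
  x = 10: rhs = 9, matching y values: 3, 14 (2 points).
  x = 11: rhs = 2, matching y values: 6, 11 (2 points).
  x = 12: rhs = 10, matching y values: none (0 points).
  x = 13: rhs = 5, matching y values: none (0 points).
  x = 14: rhs = 10, matching y values: none (0 points).
  x = 15: rhs = 14, matching y values: none (0 points).
  x = 16: rhs = 6, matching y values: none (0 points).
Total affine count: 20.
Full point count |E(F_17)| = 20 + 1 = 21.
Hasse bound: |21 − (17+1)| = |3| = 3 ≤ 2√17 ≈ 8.2462 ✓.


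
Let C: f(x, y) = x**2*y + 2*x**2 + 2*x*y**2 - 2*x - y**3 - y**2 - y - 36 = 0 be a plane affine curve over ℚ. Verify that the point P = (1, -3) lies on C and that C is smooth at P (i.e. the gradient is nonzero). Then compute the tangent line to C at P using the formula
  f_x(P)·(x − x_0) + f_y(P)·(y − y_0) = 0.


Tangent line at P: 14*x - 33*y - 113 = 0.

Step 1: f(1, -3) = 0, so P lies on C.
Step 2: partial derivatives
  f_x(x, y) = 2*x*y + 4*x + 2*y**2 - 2, f_y(x, y) = x**2 + 4*x*y - 3*y**2 - 2*y - 1.
  f_x(P) = 14, f_y(P) = -33 (gradient nonzero, so P is smooth).
Step 3: tangent line at P: 14·(x − 1) + -33·(y − -3) = 0.
Expanding: 14*x - 33*y - 113 = 0.


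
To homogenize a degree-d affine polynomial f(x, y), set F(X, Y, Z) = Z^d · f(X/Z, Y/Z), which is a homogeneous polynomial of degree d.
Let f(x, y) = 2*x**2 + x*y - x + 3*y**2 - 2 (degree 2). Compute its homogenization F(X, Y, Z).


F(X, Y, Z) = 2*X**2 + X*Y - X*Z + 3*Y**2 - 2*Z**2

deg(f) = 2.
Substitute x = X/Z, y = Y/Z into f, then multiply by Z^2.
  monomial 2·x^2·y^0 ↦ 2·X^2·Y^0·Z^0.
  monomial 1·x^1·y^1 ↦ 1·X^1·Y^1·Z^0.
  monomial -1·x^1·y^0 ↦ -1·X^1·Y^0·Z^1.
  monomial 3·x^0·y^2 ↦ 3·X^0·Y^2·Z^0.
  monomial -2·x^0·y^0 ↦ -2·X^0·Y^0·Z^2.
Collecting: F(X, Y, Z) = 2*X**2 + X*Y - X*Z + 3*Y**2 - 2*Z**2.


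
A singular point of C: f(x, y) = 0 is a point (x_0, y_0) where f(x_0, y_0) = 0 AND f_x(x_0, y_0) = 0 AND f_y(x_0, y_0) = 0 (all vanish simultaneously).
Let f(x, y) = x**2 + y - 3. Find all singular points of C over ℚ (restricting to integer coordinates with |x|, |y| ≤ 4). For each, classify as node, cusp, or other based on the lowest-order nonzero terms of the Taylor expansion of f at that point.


No singular points in the scanned grid; C is smooth there.

Compute partial derivatives:
  f_x = 2*x.
  f_y = 1.
f_y = 1 is a nonzero constant, so f_y never vanishes: no point (x, y) can satisfy f = f_x = f_y = 0. In particular no (x, y) ∈ {−4, ..., 4}² is singular; the curve is smooth.


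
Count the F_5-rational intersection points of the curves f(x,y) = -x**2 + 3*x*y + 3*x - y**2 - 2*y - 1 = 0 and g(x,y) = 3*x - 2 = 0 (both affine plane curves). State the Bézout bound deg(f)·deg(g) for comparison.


Common zeros: {(4, 0)}; count = 1; Bézout bound = 2.

deg(f) = 2, deg(g) = 1, so Bézout bound = 2.
Scan x ∈ F_5. For each x, list the y ∈ F_5 with f(x, y) ≡ 0 and those with g(x, y) ≡ 0 (mod 5); the common zeros in that column are the intersection.
  x = 0: f ≡ 0 at y ∈ {4}; g ≡ 0 at y ∈ ∅; common: ∅.
  x = 1: f ≡ 0 at y ∈ {3}; g ≡ 0 at y ∈ ∅; common: ∅.
  x = 2: f ≡ 0 at y ∈ {2}; g ≡ 0 at y ∈ ∅; common: ∅.
  x = 3: f ≡ 0 at y ∈ {1}; g ≡ 0 at y ∈ ∅; common: ∅.
  x = 4: f ≡ 0 at y ∈ {0}; g ≡ 0 at y ∈ {0, 1, 2, 3, 4}; common: {0}.
Collecting: common zeros = {(4, 0)}, so the count is 1.
Comparison with the Bézout bound: 1 ≤ 2 = deg(f)·deg(g), as expected for curves with no common component (the affine F_5-count falls short of the bound because intersections may lie at infinity, over extension fields, or carry multiplicity).


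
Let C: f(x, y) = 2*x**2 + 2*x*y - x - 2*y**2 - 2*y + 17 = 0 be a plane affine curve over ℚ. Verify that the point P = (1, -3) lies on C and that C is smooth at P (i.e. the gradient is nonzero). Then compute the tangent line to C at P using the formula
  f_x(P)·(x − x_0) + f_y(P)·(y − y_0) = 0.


Tangent line at P: -3*x + 12*y + 39 = 0.

Step 1: f(1, -3) = 0, so P lies on C.
Step 2: partial derivatives
  f_x(x, y) = 4*x + 2*y - 1, f_y(x, y) = 2*x - 4*y - 2.
  f_x(P) = -3, f_y(P) = 12 (gradient nonzero, so P is smooth).
Step 3: tangent line at P: -3·(x − 1) + 12·(y − -3) = 0.
Expanding: -3*x + 12*y + 39 = 0.


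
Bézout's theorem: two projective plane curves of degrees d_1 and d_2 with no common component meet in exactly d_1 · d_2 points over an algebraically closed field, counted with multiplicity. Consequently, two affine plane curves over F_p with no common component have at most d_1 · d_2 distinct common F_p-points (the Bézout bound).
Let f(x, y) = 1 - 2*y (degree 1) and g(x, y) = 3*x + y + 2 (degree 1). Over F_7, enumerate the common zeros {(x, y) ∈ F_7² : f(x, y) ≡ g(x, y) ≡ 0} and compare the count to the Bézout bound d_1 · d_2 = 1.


Common zeros: {(5, 4)}; count = 1; Bézout bound = 1.

deg(f) = 1, deg(g) = 1, so Bézout bound = 1.
Scan x ∈ F_7. For each x, list the y ∈ F_7 with f(x, y) ≡ 0 and those with g(x, y) ≡ 0 (mod 7); the common zeros in that column are the intersection.
  x = 0: f ≡ 0 at y ∈ {4}; g ≡ 0 at y ∈ {5}; common: ∅.
  x = 1: f ≡ 0 at y ∈ {4}; g ≡ 0 at y ∈ {2}; common: ∅.
  x = 2: f ≡ 0 at y ∈ {4}; g ≡ 0 at y ∈ {6}; common: ∅.
  x = 3: f ≡ 0 at y ∈ {4}; g ≡ 0 at y ∈ {3}; common: ∅.
  x = 4: f ≡ 0 at y ∈ {4}; g ≡ 0 at y ∈ {0}; common: ∅.
  x = 5: f ≡ 0 at y ∈ {4}; g ≡ 0 at y ∈ {4}; common: {4}.
  x = 6: f ≡ 0 at y ∈ {4}; g ≡ 0 at y ∈ {1}; common: ∅.
Collecting: common zeros = {(5, 4)}, so the count is 1.
Comparison with the Bézout bound: 1 ≤ 1 = deg(f)·deg(g), as expected for curves with no common component (the bound is attained).


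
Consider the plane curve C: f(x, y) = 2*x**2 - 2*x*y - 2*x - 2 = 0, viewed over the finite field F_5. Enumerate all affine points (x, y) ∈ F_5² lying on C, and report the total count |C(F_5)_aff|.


Affine F_5-points: {(1, 4), (2, 3), (3, 0), (4, 4)}; count = 4.

For each of the 25 pairs (x, y) ∈ F_5², evaluate f(x, y) mod 5. Record the zeros.
  x = 0: [0↦3, 1↦3, 2↦3, 3↦3, 4↦3]  zeros at y ∈ ∅
  x = 1: [0↦3, 1↦1, 2↦4, 3↦2, 4↦0]  zeros at y ∈ {4}
  x = 2: [0↦2, 1↦3, 2↦4, 3↦0, 4↦1]  zeros at y ∈ {3}
  x = 3: [0↦0, 1↦4, 2↦3, 3↦2, 4↦1]  zeros at y ∈ {0}
  x = 4: [0↦2, 1↦4, 2↦1, 3↦3, 4↦0]  zeros at y ∈ {4}
Collecting zeros: affine points = {(1, 4), (2, 3), (3, 0), (4, 4)}.
Total count |C(F_5)_aff| = 4.


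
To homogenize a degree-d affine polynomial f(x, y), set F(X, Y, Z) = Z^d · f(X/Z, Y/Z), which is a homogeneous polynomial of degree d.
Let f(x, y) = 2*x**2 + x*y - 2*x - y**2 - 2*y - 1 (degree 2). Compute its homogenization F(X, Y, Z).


F(X, Y, Z) = 2*X**2 + X*Y - 2*X*Z - Y**2 - 2*Y*Z - Z**2

deg(f) = 2.
Substitute x = X/Z, y = Y/Z into f, then multiply by Z^2.
  monomial 2·x^2·y^0 ↦ 2·X^2·Y^0·Z^0.
  monomial 1·x^1·y^1 ↦ 1·X^1·Y^1·Z^0.
  monomial -2·x^1·y^0 ↦ -2·X^1·Y^0·Z^1.
  monomial -1·x^0·y^2 ↦ -1·X^0·Y^2·Z^0.
  monomial -2·x^0·y^1 ↦ -2·X^0·Y^1·Z^1.
  monomial -1·x^0·y^0 ↦ -1·X^0·Y^0·Z^2.
Collecting: F(X, Y, Z) = 2*X**2 + X*Y - 2*X*Z - Y**2 - 2*Y*Z - Z**2.


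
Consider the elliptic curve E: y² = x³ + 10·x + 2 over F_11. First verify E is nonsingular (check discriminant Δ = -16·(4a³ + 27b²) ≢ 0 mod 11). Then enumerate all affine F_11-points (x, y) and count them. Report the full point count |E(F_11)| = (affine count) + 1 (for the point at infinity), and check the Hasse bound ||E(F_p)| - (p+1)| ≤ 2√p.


Affine points = {(3, 2), (3, 9), (5, 1), (5, 10), (6, 5), (6, 6), (8, 0)}; affine count = 7; |E(F_11)| = 8.

Discriminant check: Δ ∝ 4a³ + 27b² = 4·10³ + 27·2² = 4·1000 + 27·4 ≡ 5 (mod 11). Nonzero ⇒ E is nonsingular.
For each x ∈ F_11, compute rhs = x³ + 10·x + 2 mod 11, then count y ∈ F_11 with y² ≡ rhs.
  x = 0: rhs = 2, matching y values: none (0 points).
  x = 1: rhs = 2, matching y values: none (0 points).
  x = 2: rhs = 8, matching y values: none (0 points).
  x = 3: rhs = 4, matching y values: 2, 9 (2 points).
  x = 4: rhs = 7, matching y values: none (0 points).
  x = 5: rhs = 1, matching y values: 1, 10 (2 points).
  x = 6: rhs = 3, matching y values: 5, 6 (2 points).
  x = 7: rhs = 8, matching y values: none (0 points).
  x = 8: rhs = 0, matching y values: 0 (1 points).
  x = 9: rhs = 7, matching y values: none (0 points).
  x = 10: rhs = 2, matching y values: none (0 points).
Total affine count: 7.
Full point count |E(F_11)| = 7 + 1 = 8.
Hasse bound: |8 − (11+1)| = |-4| = 4 ≤ 2√11 ≈ 6.6332 ✓.


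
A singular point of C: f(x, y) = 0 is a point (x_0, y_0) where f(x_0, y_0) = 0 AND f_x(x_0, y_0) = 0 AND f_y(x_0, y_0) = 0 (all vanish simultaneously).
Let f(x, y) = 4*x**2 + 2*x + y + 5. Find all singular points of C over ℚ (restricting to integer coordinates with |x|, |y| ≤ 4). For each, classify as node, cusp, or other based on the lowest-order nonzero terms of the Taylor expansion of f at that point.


No singular points in the scanned grid; C is smooth there.

Compute partial derivatives:
  f_x = 8*x + 2.
  f_y = 1.
f_y = 1 is a nonzero constant, so f_y never vanishes: no point (x, y) can satisfy f = f_x = f_y = 0. In particular no (x, y) ∈ {−4, ..., 4}² is singular; the curve is smooth.


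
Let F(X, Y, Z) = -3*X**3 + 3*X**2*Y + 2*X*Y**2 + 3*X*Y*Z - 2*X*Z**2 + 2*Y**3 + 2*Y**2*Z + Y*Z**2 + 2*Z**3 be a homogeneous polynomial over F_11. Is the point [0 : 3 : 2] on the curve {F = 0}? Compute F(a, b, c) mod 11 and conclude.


F(0,3,2) ≡ 8 (mod 11); P is NOT on the curve.

Evaluate F(0, 3, 2) term-by-term (mod 11).
  -3*X**3 ↦ -3·0·1·1 = 0
  3*X**2*Y ↦ 3·0·3·1 = 0
  2*X*Y**2 ↦ 2·0·9·1 = 0
  3*X*Y*Z ↦ 3·0·3·2 = 0
  -2*X*Z**2 ↦ -2·0·1·4 = 0
  2*Y**3 ↦ 2·1·27·1 = 54
  2*Y**2*Z ↦ 2·1·9·2 = 36
  Y*Z**2 ↦ 1·1·3·4 = 12
  2*Z**3 ↦ 2·1·1·8 = 16
Sum: F(0, 3, 2) = (0) + (0) + (0) + (0) + (0) + (54) + (36) + (12) + (16) = 118.
Reducing mod 11: 118 ≡ 8 (mod 11).
Since F(a, b, c) ≡ 8 ≠ 0 (mod 11), P does NOT lie on the curve.


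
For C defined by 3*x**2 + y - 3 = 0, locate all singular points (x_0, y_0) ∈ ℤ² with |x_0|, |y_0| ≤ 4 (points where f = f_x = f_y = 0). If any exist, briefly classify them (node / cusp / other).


No singular points in the scanned grid; C is smooth there.

Compute partial derivatives:
  f_x = 6*x.
  f_y = 1.
f_y = 1 is a nonzero constant, so f_y never vanishes: no point (x, y) can satisfy f = f_x = f_y = 0. In particular no (x, y) ∈ {−4, ..., 4}² is singular; the curve is smooth.


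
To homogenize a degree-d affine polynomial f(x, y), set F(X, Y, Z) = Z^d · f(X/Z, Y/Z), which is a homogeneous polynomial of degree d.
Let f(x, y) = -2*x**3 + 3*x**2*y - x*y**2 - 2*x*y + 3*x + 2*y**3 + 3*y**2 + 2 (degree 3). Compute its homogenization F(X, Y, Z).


F(X, Y, Z) = -2*X**3 + 3*X**2*Y - X*Y**2 - 2*X*Y*Z + 3*X*Z**2 + 2*Y**3 + 3*Y**2*Z + 2*Z**3

deg(f) = 3.
Substitute x = X/Z, y = Y/Z into f, then multiply by Z^3.
  monomial -2·x^3·y^0 ↦ -2·X^3·Y^0·Z^0.
  monomial 3·x^2·y^1 ↦ 3·X^2·Y^1·Z^0.
  monomial -1·x^1·y^2 ↦ -1·X^1·Y^2·Z^0.
  monomial -2·x^1·y^1 ↦ -2·X^1·Y^1·Z^1.
  monomial 3·x^1·y^0 ↦ 3·X^1·Y^0·Z^2.
  monomial 2·x^0·y^3 ↦ 2·X^0·Y^3·Z^0.
  monomial 3·x^0·y^2 ↦ 3·X^0·Y^2·Z^1.
  monomial 2·x^0·y^0 ↦ 2·X^0·Y^0·Z^3.
Collecting: F(X, Y, Z) = -2*X**3 + 3*X**2*Y - X*Y**2 - 2*X*Y*Z + 3*X*Z**2 + 2*Y**3 + 3*Y**2*Z + 2*Z**3.


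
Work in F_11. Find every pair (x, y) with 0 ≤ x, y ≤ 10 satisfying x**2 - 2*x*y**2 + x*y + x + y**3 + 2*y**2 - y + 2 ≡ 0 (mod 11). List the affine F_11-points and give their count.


Affine F_11-points: {(0, 3), (1, 6), (2, 4), (2, 5), (3, 3), (3, 4), (3, 8), (4, 0), (5, 7), (6, 0), (6, 2), (6, 8), (8, 7), (9, 5), (9, 6), (10, 2)}; count = 16.

For each of the 121 pairs (x, y) ∈ F_11², evaluate f(x, y) mod 11. Record the zeros.
  x = 0: [0↦2, 1↦4, 2↦5, 3↦0, 4↦6, 5↦7, 6↦9, 7↦7, 8↦7, 9↦4, 10↦4]  zeros at y ∈ {3}
  x = 1: [0↦4, 1↦5, 2↦1, 3↦9, 4↦2, 5↦8, 6↦0, 7↦6, 8↦10, 9↦7, 10↦3]  zeros at y ∈ {6}
  x = 2: [0↦8, 1↦8, 2↦10, 3↦9, 4↦0, 5↦0, 6↦4, 7↦7, 8↦4, 9↦1, 10↦4]  zeros at y ∈ {4, 5}
  x = 3: [0↦3, 1↦2, 2↦10, 3↦0, 4↦0, 5↦5, 6↦10, 7↦10, 8↦0, 9↦8, 10↦7]  zeros at y ∈ {3, 4, 8}
  x = 4: [0↦0, 1↦9, 2↦1, 3↦4, 4↦2, 5↦1, 6↦7, 7↦4, 8↦9, 9↦6, 10↦1]  zeros at y ∈ {0}
  x = 5: [0↦10, 1↦7, 2↦5, 3↦10, 4↦6, 5↦10, 6↦6, 7↦0, 8↦9, 9↦6, 10↦8]  zeros at y ∈ {7}
  x = 6: [0↦0, 1↦7, 2↦0, 3↦7, 4↦1, 5↦10, 6↦7, 7↦9, 8↦0, 9↦8, 10↦6]  zeros at y ∈ {0, 2, 8}
  x = 7: [0↦3, 1↦9, 2↦8, 3↦6, 4↦9, 5↦1, 6↦10, 7↦9, 8↦4, 9↦1, 10↦6]  zeros at y ∈ ∅
  x = 8: [0↦8, 1↦2, 2↦7, 3↦7, 4↦8, 5↦5, 6↦4, 7↦0, 8↦10, 9↦7, 10↦8]  zeros at y ∈ {7}
  x = 9: [0↦4, 1↦8, 2↦8, 3↦10, 4↦9, 5↦0, 6↦0, 7↦4, 8↦7, 9↦4, 10↦1]  zeros at y ∈ {5, 6}
  x = 10: [0↦2, 1↦5, 2↦0, 3↦4, 4↦1, 5↦8, 6↦9, 7↦10, 8↦6, 9↦3, 10↦7]  zeros at y ∈ {2}
Collecting zeros: affine points = {(0, 3), (1, 6), (2, 4), (2, 5), (3, 3), (3, 4), (3, 8), (4, 0), (5, 7), (6, 0), (6, 2), (6, 8), (8, 7), (9, 5), (9, 6), (10, 2)}.
Total count |C(F_11)_aff| = 16.


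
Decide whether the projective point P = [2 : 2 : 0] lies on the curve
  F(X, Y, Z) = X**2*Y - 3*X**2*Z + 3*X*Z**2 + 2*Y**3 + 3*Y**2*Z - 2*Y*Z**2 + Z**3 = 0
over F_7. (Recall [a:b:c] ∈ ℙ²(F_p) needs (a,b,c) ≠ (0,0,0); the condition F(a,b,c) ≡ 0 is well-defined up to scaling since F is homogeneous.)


F(2,2,0) ≡ 3 (mod 7); P is NOT on the curve.

Evaluate F(2, 2, 0) term-by-term (mod 7).
  X**2*Y ↦ 1·4·2·1 = 8
  -3*X**2*Z ↦ -3·4·1·0 = 0
  3*X*Z**2 ↦ 3·2·1·0 = 0
  2*Y**3 ↦ 2·1·8·1 = 16
  3*Y**2*Z ↦ 3·1·4·0 = 0
  -2*Y*Z**2 ↦ -2·1·2·0 = 0
  Z**3 ↦ 1·1·1·0 = 0
Sum: F(2, 2, 0) = (8) + (0) + (0) + (16) + (0) + (0) + (0) = 24.
Reducing mod 7: 24 ≡ 3 (mod 7).
Since F(a, b, c) ≡ 3 ≠ 0 (mod 7), P does NOT lie on the curve.


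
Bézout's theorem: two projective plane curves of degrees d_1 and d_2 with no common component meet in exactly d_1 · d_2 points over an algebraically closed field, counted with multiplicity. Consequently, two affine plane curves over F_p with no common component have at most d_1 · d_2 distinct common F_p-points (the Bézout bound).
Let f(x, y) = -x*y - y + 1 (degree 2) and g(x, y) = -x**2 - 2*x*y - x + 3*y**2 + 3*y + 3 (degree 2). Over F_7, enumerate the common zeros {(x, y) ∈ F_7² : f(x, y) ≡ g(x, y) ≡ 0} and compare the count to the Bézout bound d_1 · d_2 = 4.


Common zeros: ∅; count = 0; Bézout bound = 4.

deg(f) = 2, deg(g) = 2, so Bézout bound = 4.
Scan x ∈ F_7. For each x, list the y ∈ F_7 with f(x, y) ≡ 0 and those with g(x, y) ≡ 0 (mod 7); the common zeros in that column are the intersection.
  x = 0: f ≡ 0 at y ∈ {1}; g ≡ 0 at y ∈ {2, 4}; common: ∅.
  x = 1: f ≡ 0 at y ∈ {4}; g ≡ 0 at y ∈ ∅; common: ∅.
  x = 2: f ≡ 0 at y ∈ {5}; g ≡ 0 at y ∈ {2, 3}; common: ∅.
  x = 3: f ≡ 0 at y ∈ {2}; g ≡ 0 at y ∈ ∅; common: ∅.
  x = 4: f ≡ 0 at y ∈ {3}; g ≡ 0 at y ∈ ∅; common: ∅.
  x = 5: f ≡ 0 at y ∈ {6}; g ≡ 0 at y ∈ {3, 4}; common: ∅.
  x = 6: f ≡ 0 at y ∈ ∅; g ≡ 0 at y ∈ ∅; common: ∅.
Collecting: common zeros = ∅, so the count is 0.
Comparison with the Bézout bound: 0 ≤ 4 = deg(f)·deg(g), as expected for curves with no common component (the affine F_7-count falls short of the bound because intersections may lie at infinity, over extension fields, or carry multiplicity).


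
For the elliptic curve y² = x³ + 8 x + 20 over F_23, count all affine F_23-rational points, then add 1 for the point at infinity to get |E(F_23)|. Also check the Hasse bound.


Affine points = {(1, 11), (1, 12), (3, 5), (3, 18), (4, 1), (4, 22), (5, 1), (5, 22), (6, 10), (6, 13), (9, 4), (9, 19), (11, 6), (11, 17), (12, 2), (12, 21), (14, 1), (14, 22), (16, 9), (16, 14), (17, 3), (17, 20), (18, 4), (18, 19), (19, 4), (19, 19)}; affine count = 26; |E(F_23)| = 27.

Discriminant check: Δ ∝ 4a³ + 27b² = 4·8³ + 27·20² = 4·512 + 27·400 ≡ 14 (mod 23). Nonzero ⇒ E is nonsingular.
For each x ∈ F_23, compute rhs = x³ + 8·x + 20 mod 23, then count y ∈ F_23 with y² ≡ rhs.
  x = 0: rhs = 20, matching y values: none (0 points).
  x = 1: rhs = 6, matching y values: 11, 12 (2 points).
  x = 2: rhs = 21, matching y values: none (0 points).
  x = 3: rhs = 2, matching y values: 5, 18 (2 points).
  x = 4: rhs = 1, matching y values: 1, 22 (2 points).
  x = 5: rhs = 1, matching y values: 1, 22 (2 points).
  x = 6: rhs = 8, matching y values: 10, 13 (2 points).
  x = 7: rhs = 5, matching y values: none (0 points).
  x = 8: rhs = 21, matching y values: none (0 points).
  x = 9: rhs = 16, matching y values: 4, 19 (2 points).
  x = 10: rhs = 19, matching y values: none (0 points).
  x = 11: rhs = 13, matching y values: 6, 17 (2 points).
  x = 12: rhs = 4, matching y values: 2, 21 (2 points).
  x = 13: rhs = 21, matching y values: none (0 points).
  x = 14: rhs = 1, matching y values: 1, 22 (2 points).
  x = 15: rhs = 19, matching y values: none (0 points).
  x = 16: rhs = 12, matching y values: 9, 14 (2 points).
  x = 17: rhs = 9, matching y values: 3, 20 (2 points).
  x = 18: rhs = 16, matching y values: 4, 19 (2 points).
  x = 19: rhs = 16, matching y values: 4, 19 (2 points).
  x = 20: rhs = 15, matching y values: none (0 points).
  x = 21: rhs = 19, matching y values: none (0 points).
  x = 22: rhs = 11, matching y values: none (0 points).
Total affine count: 26.
Full point count |E(F_23)| = 26 + 1 = 27.
Hasse bound: |27 − (23+1)| = |3| = 3 ≤ 2√23 ≈ 9.5917 ✓.


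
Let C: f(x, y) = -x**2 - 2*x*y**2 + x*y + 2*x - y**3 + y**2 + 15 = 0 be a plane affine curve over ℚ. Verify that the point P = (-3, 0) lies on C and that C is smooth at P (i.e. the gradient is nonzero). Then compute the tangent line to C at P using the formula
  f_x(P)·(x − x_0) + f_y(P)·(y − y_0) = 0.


Tangent line at P: 8*x - 3*y + 24 = 0.

Step 1: f(-3, 0) = 0, so P lies on C.
Step 2: partial derivatives
  f_x(x, y) = -2*x - 2*y**2 + y + 2, f_y(x, y) = -4*x*y + x - 3*y**2 + 2*y.
  f_x(P) = 8, f_y(P) = -3 (gradient nonzero, so P is smooth).
Step 3: tangent line at P: 8·(x − -3) + -3·(y − 0) = 0.
Expanding: 8*x - 3*y + 24 = 0.


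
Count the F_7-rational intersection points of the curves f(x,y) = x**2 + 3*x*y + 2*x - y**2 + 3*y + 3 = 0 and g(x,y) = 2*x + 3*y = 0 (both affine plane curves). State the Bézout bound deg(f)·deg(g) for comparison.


Common zeros: {(1, 4), (6, 3)}; count = 2; Bézout bound = 2.

deg(f) = 2, deg(g) = 1, so Bézout bound = 2.
Scan x ∈ F_7. For each x, list the y ∈ F_7 with f(x, y) ≡ 0 and those with g(x, y) ≡ 0 (mod 7); the common zeros in that column are the intersection.
  x = 0: f ≡ 0 at y ∈ {5}; g ≡ 0 at y ∈ {0}; common: ∅.
  x = 1: f ≡ 0 at y ∈ {2, 4}; g ≡ 0 at y ∈ {4}; common: {4}.
  x = 2: f ≡ 0 at y ∈ ∅; g ≡ 0 at y ∈ {1}; common: ∅.
  x = 3: f ≡ 0 at y ∈ ∅; g ≡ 0 at y ∈ {5}; common: ∅.
  x = 4: f ≡ 0 at y ∈ {3, 5}; g ≡ 0 at y ∈ {2}; common: ∅.
  x = 5: f ≡ 0 at y ∈ {2}; g ≡ 0 at y ∈ {6}; common: ∅.
  x = 6: f ≡ 0 at y ∈ {3, 4}; g ≡ 0 at y ∈ {3}; common: {3}.
Collecting: common zeros = {(1, 4), (6, 3)}, so the count is 2.
Comparison with the Bézout bound: 2 ≤ 2 = deg(f)·deg(g), as expected for curves with no common component (the bound is attained).
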